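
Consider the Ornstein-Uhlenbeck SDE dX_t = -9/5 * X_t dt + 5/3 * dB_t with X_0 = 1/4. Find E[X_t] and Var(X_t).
E[X_t] = exp(-9*t/5)/4; Var(X_t) = 125/162 - 125*exp(-18*t/5)/162

The OU SDE dX = -theta X dt + sigma dB admits the integrating factor exp(theta t): d(exp(theta t) X_t) = sigma exp(theta t) dB_t. Integrating from 0 to t:
  X_t = x_0 * exp(-theta t) + sigma * int_0^t exp(-theta (t-s)) dB_s.
The Itô integral has mean 0 and (by the Itô isometry) variance sigma^2 * int_0^t exp(-2 theta (t - s)) ds = sigma^2 * (1 - exp(-2 theta t)) / (2 theta).
With theta = 9/5, sigma = 5/3, x_0 = 1/4:
  E[X_t] = 1/4 * exp(-9/5 t) = exp(-9*t/5)/4
  Var(X_t) = (5/3)^2 * (1 - exp(-2*9/5 t)) / (2 * 9/5) = 125/162 - 125*exp(-18*t/5)/162.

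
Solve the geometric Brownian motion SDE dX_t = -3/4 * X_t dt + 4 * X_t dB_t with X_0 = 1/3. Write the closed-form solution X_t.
X_t = 1/3 * exp((-35/4) * t + (4) * B_t)

For GBM dX = mu X dt + sigma X dB with X_0 = x_0, apply Itô to Y = log X: dY = (mu - sigma^2/2) dt + sigma dB, so Y_t = log(x_0) + (mu - sigma^2/2) t + sigma B_t and hence X_t = x_0 * exp((mu - sigma^2/2) t + sigma B_t).
With mu = -3/4, sigma = 4, x_0 = 1/3, this gives:
  X_t = 1/3 * exp((-35/4) * t + (4) * B_t).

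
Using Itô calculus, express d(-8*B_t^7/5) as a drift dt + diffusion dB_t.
d(-8*B_t^7/5) = (-168*B_t^5/5) dt + (-56*B_t^6/5) dB_t

Itô's formula for f(B_t) gives d f(B_t) = f'(B_t) dB_t + (1/2) f''(B_t) dt. Compute derivatives of f(x) = -8*x^7/5:
  f'(x)  = -56*x^6/5
  f''(x) = -336*x^5/5
Substitute x = B_t and multiply the f'' term by 1/2:
  drift     = (1/2) * (-336*x^5/5) evaluated at B_t = -168*B_t^5/5
  diffusion = (-56*x^6/5) evaluated at B_t = -56*B_t^6/5
Therefore d(-8*B_t^7/5) = (-168*B_t^5/5) dt + (-56*B_t^6/5) dB_t.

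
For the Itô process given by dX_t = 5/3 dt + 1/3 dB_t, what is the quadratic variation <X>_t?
<X>_t = t/9

For an Itô process dX_t = a(t) dt + b(t) dB_t, the quadratic variation is <X>_t = int_0^t b(s)^2 ds (the drift term does not contribute). Here b(s) = 1/3, so
  b(s)^2 = 1/9.
Integrating from 0 to t:
  <X>_t = int_0^t (1/9) ds = t/9.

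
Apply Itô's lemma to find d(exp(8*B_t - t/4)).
d(exp(8*B_t - t/4)) = (127*exp(8*B_t - t/4)/4) dt + (8*exp(8*B_t - t/4)) dB_t

Itô's formula for f(t, x): d f(t, B_t) = (f_t + (1/2) f_xx) dt + f_x dB_t. Compute partials of f(t, x) = exp(-t/4 + 8*x):
  f_t(t,x)  = -exp(-t/4 + 8*x)/4
  f_x(t,x)  = 8*exp(-t/4 + 8*x)
  f_xx(t,x) = 64*exp(-t/4 + 8*x)
Assemble drift = f_t + (1/2) f_xx = 127*exp(-t/4 + 8*x)/4 and diffusion = f_x = 8*exp(-t/4 + 8*x). Substituting x = B_t:
  d(exp(8*B_t - t/4)) = (127*exp(8*B_t - t/4)/4) dt + (8*exp(8*B_t - t/4)) dB_t.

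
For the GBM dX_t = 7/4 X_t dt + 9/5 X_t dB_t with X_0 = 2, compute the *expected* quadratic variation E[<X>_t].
E[<X>_t] = 648*exp(337*t/50)/337 - 648/337

<X>_t = int_0^t ((9/5) * X_s)^2 ds. Taking expectation inside the integral: E[<X>_t] = (9/5)^2 * int_0^t E[X_s^2] ds. For GBM, E[X_s^2] = x_0^2 * exp((2 mu + sigma^2) s). Integrating:
  E[<X>_t] = (9/5)^2 * 2^2 * (exp((2*(7/4) + (9/5)^2) t) - 1) / (2*(7/4) + (9/5)^2)
           = (9/5)^2 * 2^2 * (exp((337/50) t) - 1) / (337/50) = 648*exp(337*t/50)/337 - 648/337.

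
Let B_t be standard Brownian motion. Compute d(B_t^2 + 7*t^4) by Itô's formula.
d(B_t^2 + 7*t^4) = (28*t^3 + 1) dt + (2*B_t) dB_t

Itô's formula for f(t, x): d f(t, B_t) = (f_t + (1/2) f_xx) dt + f_x dB_t. Compute partials of f(t, x) = 7*t^4 + x^2:
  f_t(t,x)  = 28*t^3
  f_x(t,x)  = 2*x
  f_xx(t,x) = 2
Assemble drift = f_t + (1/2) f_xx = 28*t^3 + 1 and diffusion = f_x = 2*x. Substituting x = B_t:
  d(B_t^2 + 7*t^4) = (28*t^3 + 1) dt + (2*B_t) dB_t.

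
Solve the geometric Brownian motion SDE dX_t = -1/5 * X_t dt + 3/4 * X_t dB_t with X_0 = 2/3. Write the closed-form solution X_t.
X_t = 2/3 * exp((-77/160) * t + (3/4) * B_t)

For GBM dX = mu X dt + sigma X dB with X_0 = x_0, apply Itô to Y = log X: dY = (mu - sigma^2/2) dt + sigma dB, so Y_t = log(x_0) + (mu - sigma^2/2) t + sigma B_t and hence X_t = x_0 * exp((mu - sigma^2/2) t + sigma B_t).
With mu = -1/5, sigma = 3/4, x_0 = 2/3, this gives:
  X_t = 2/3 * exp((-77/160) * t + (3/4) * B_t).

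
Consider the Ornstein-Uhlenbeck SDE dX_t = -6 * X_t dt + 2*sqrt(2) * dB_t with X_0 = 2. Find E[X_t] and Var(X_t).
E[X_t] = 2*exp(-6*t); Var(X_t) = 2/3 - 2*exp(-12*t)/3

The OU SDE dX = -theta X dt + sigma dB admits the integrating factor exp(theta t): d(exp(theta t) X_t) = sigma exp(theta t) dB_t. Integrating from 0 to t:
  X_t = x_0 * exp(-theta t) + sigma * int_0^t exp(-theta (t-s)) dB_s.
The Itô integral has mean 0 and (by the Itô isometry) variance sigma^2 * int_0^t exp(-2 theta (t - s)) ds = sigma^2 * (1 - exp(-2 theta t)) / (2 theta).
With theta = 6, sigma = 2*sqrt(2), x_0 = 2:
  E[X_t] = 2 * exp(-6 t) = 2*exp(-6*t)
  Var(X_t) = (2*sqrt(2))^2 * (1 - exp(-2*6 t)) / (2 * 6) = 2/3 - 2*exp(-12*t)/3.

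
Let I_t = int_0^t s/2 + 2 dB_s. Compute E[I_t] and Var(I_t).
E[I_t] = 0; Var(I_t) = t*(t^2 + 12*t + 48)/12

The Itô integral of a deterministic integrand f(s) has mean 0 because each increment f(s) * (B_{s+ds} - B_s) has mean 0. By the Itô isometry:
  Var( int_0^t f(s) dB_s ) = E[ (int_0^t f(s) dB_s)^2 ] = int_0^t f(s)^2 ds.
Here f(s) = s/2 + 2, so f(s)^2 = (s + 4)^2/4. Integrate:
  int_0^t ((s + 4)^2/4) ds = t*(t^2 + 12*t + 48)/12.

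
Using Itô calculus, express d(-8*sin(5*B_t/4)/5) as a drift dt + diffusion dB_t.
d(-8*sin(5*B_t/4)/5) = (5*sin(5*B_t/4)/4) dt + (-2*cos(5*B_t/4)) dB_t

Itô's formula for f(B_t) gives d f(B_t) = f'(B_t) dB_t + (1/2) f''(B_t) dt. Compute derivatives of f(x) = -8*sin(5*x/4)/5:
  f'(x)  = -2*cos(5*x/4)
  f''(x) = 5*sin(5*x/4)/2
Substitute x = B_t and multiply the f'' term by 1/2:
  drift     = (1/2) * (5*sin(5*x/4)/2) evaluated at B_t = 5*sin(5*B_t/4)/4
  diffusion = (-2*cos(5*x/4)) evaluated at B_t = -2*cos(5*B_t/4)
Therefore d(-8*sin(5*B_t/4)/5) = (5*sin(5*B_t/4)/4) dt + (-2*cos(5*B_t/4)) dB_t.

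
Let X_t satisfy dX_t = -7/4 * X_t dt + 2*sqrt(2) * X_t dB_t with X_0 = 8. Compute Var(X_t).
Var(X_t) = (64*exp(8*t) - 64)*exp(-7*t/2)

For GBM dX = mu X dt + sigma X dB with X_0 = x_0, apply Itô to Y = log X: dY = (mu - sigma^2/2) dt + sigma dB, so Y_t = log(x_0) + (mu - sigma^2/2) t + sigma B_t and hence X_t = x_0 * exp((mu - sigma^2/2) t + sigma B_t).
With mu = -7/4, sigma = 2*sqrt(2), x_0 = 8, this gives:
  X_t = 8 * exp((-23/4) * t + (2*sqrt(2)) * B_t).
Since sigma*B_t ~ Normal(0, sigma^2 t), E[exp(sigma*B_t)] = exp(sigma^2 t / 2); so E[X_t] = x_0 * exp((mu - sigma^2/2) t) * exp(sigma^2 t / 2) = x_0 * exp(mu t) = 8*exp(-7*t/4).
Var(X_t) = E[X_t^2] - (E[X_t])^2 = x_0^2 * exp(2 mu t) * (exp(sigma^2 t) - 1) = (64*exp(8*t) - 64)*exp(-7*t/2).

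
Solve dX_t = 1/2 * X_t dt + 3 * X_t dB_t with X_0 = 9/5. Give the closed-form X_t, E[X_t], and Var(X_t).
X_t = 9/5 * exp((-4) t + (3) B_t); E[X_t] = 9*exp(t/2)/5; Var(X_t) = 81*(exp(9*t) - 1)*exp(t)/25

For GBM dX = mu X dt + sigma X dB with X_0 = x_0, apply Itô to Y = log X: dY = (mu - sigma^2/2) dt + sigma dB, so Y_t = log(x_0) + (mu - sigma^2/2) t + sigma B_t and hence X_t = x_0 * exp((mu - sigma^2/2) t + sigma B_t).
With mu = 1/2, sigma = 3, x_0 = 9/5, this gives:
  X_t = 9/5 * exp((-4) * t + (3) * B_t).
Since sigma*B_t ~ Normal(0, sigma^2 t), E[exp(sigma*B_t)] = exp(sigma^2 t / 2); so E[X_t] = x_0 * exp((mu - sigma^2/2) t) * exp(sigma^2 t / 2) = x_0 * exp(mu t) = 9*exp(t/2)/5.
Var(X_t) = E[X_t^2] - (E[X_t])^2 = x_0^2 * exp(2 mu t) * (exp(sigma^2 t) - 1) = 81*(exp(9*t) - 1)*exp(t)/25.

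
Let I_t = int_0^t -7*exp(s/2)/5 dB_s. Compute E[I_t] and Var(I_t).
E[I_t] = 0; Var(I_t) = 49*exp(t)/25 - 49/25

The Itô integral of a deterministic integrand f(s) has mean 0 because each increment f(s) * (B_{s+ds} - B_s) has mean 0. By the Itô isometry:
  Var( int_0^t f(s) dB_s ) = E[ (int_0^t f(s) dB_s)^2 ] = int_0^t f(s)^2 ds.
Here f(s) = -7*exp(s/2)/5, so f(s)^2 = 49*exp(s)/25. Integrate:
  int_0^t (49*exp(s)/25) ds = 49*exp(t)/25 - 49/25.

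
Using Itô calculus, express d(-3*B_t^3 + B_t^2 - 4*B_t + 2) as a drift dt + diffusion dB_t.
d(-3*B_t^3 + B_t^2 - 4*B_t + 2) = (1 - 9*B_t) dt + (-9*B_t^2 + 2*B_t - 4) dB_t

Itô's formula for f(B_t) gives d f(B_t) = f'(B_t) dB_t + (1/2) f''(B_t) dt. Compute derivatives of f(x) = -3*x^3 + x^2 - 4*x + 2:
  f'(x)  = -9*x^2 + 2*x - 4
  f''(x) = 2 - 18*x
Substitute x = B_t and multiply the f'' term by 1/2:
  drift     = (1/2) * (2 - 18*x) evaluated at B_t = 1 - 9*B_t
  diffusion = (-9*x^2 + 2*x - 4) evaluated at B_t = -9*B_t^2 + 2*B_t - 4
Therefore d(-3*B_t^3 + B_t^2 - 4*B_t + 2) = (1 - 9*B_t) dt + (-9*B_t^2 + 2*B_t - 4) dB_t.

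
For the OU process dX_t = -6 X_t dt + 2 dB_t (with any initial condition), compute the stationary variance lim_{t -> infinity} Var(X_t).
lim Var(X_t) = 1/3

The OU SDE dX = -theta X dt + sigma dB admits the integrating factor exp(theta t): d(exp(theta t) X_t) = sigma exp(theta t) dB_t. Integrating from 0 to t gives X_t = x_0 * exp(-theta t) + sigma * int_0^t exp(-theta (t-s)) dB_s for any initial x_0. The Itô integral has variance (by the Itô isometry) sigma^2 * int_0^t exp(-2 theta (t - s)) ds = sigma^2 * (1 - exp(-2 theta t)) / (2 theta), independent of x_0.
With theta = 6, sigma = 2:
  Var(X_t) = (2)^2 * (1 - exp(-2*6 t)) / (2 * 6) = 1/3 - exp(-12*t)/3.
As t -> infinity, exp(-2*6 t) -> 0, so the stationary variance is sigma^2 / (2 theta) = 1/3.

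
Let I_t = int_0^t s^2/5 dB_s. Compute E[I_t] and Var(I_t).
E[I_t] = 0; Var(I_t) = t^5/125

The Itô integral of a deterministic integrand f(s) has mean 0 because each increment f(s) * (B_{s+ds} - B_s) has mean 0. By the Itô isometry:
  Var( int_0^t f(s) dB_s ) = E[ (int_0^t f(s) dB_s)^2 ] = int_0^t f(s)^2 ds.
Here f(s) = s^2/5, so f(s)^2 = s^4/25. Integrate:
  int_0^t (s^4/25) ds = t^5/125.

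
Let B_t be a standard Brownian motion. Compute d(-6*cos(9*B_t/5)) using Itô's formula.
d(-6*cos(9*B_t/5)) = (243*cos(9*B_t/5)/25) dt + (54*sin(9*B_t/5)/5) dB_t

Itô's formula for f(B_t) gives d f(B_t) = f'(B_t) dB_t + (1/2) f''(B_t) dt. Compute derivatives of f(x) = -6*cos(9*x/5):
  f'(x)  = 54*sin(9*x/5)/5
  f''(x) = 486*cos(9*x/5)/25
Substitute x = B_t and multiply the f'' term by 1/2:
  drift     = (1/2) * (486*cos(9*x/5)/25) evaluated at B_t = 243*cos(9*B_t/5)/25
  diffusion = (54*sin(9*x/5)/5) evaluated at B_t = 54*sin(9*B_t/5)/5
Therefore d(-6*cos(9*B_t/5)) = (243*cos(9*B_t/5)/25) dt + (54*sin(9*B_t/5)/5) dB_t.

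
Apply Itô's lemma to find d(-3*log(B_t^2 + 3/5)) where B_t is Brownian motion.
d(-3*log(B_t^2 + 3/5)) = (15*(5*B_t^2 - 3)/(5*B_t^2 + 3)^2) dt + (-30*B_t/(5*B_t^2 + 3)) dB_t

Itô's formula for f(B_t) gives d f(B_t) = f'(B_t) dB_t + (1/2) f''(B_t) dt. Compute derivatives of f(x) = -3*log(x^2 + 3/5):
  f'(x)  = -30*x/(5*x^2 + 3)
  f''(x) = 30*(5*x^2 - 3)/(5*x^2 + 3)^2
Substitute x = B_t and multiply the f'' term by 1/2:
  drift     = (1/2) * (30*(5*x^2 - 3)/(5*x^2 + 3)^2) evaluated at B_t = 15*(5*B_t^2 - 3)/(5*B_t^2 + 3)^2
  diffusion = (-30*x/(5*x^2 + 3)) evaluated at B_t = -30*B_t/(5*B_t^2 + 3)
Therefore d(-3*log(B_t^2 + 3/5)) = (15*(5*B_t^2 - 3)/(5*B_t^2 + 3)^2) dt + (-30*B_t/(5*B_t^2 + 3)) dB_t.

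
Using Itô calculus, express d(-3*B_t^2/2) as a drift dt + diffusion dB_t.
d(-3*B_t^2/2) = (-3/2) dt + (-3*B_t) dB_t

Itô's formula for f(B_t) gives d f(B_t) = f'(B_t) dB_t + (1/2) f''(B_t) dt. Compute derivatives of f(x) = -3*x^2/2:
  f'(x)  = -3*x
  f''(x) = -3
Substitute x = B_t and multiply the f'' term by 1/2:
  drift     = (1/2) * (-3) evaluated at B_t = -3/2
  diffusion = (-3*x) evaluated at B_t = -3*B_t
Therefore d(-3*B_t^2/2) = (-3/2) dt + (-3*B_t) dB_t.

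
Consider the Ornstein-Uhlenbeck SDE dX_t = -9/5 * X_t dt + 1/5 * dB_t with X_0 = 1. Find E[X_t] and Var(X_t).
E[X_t] = exp(-9*t/5); Var(X_t) = 1/90 - exp(-18*t/5)/90

The OU SDE dX = -theta X dt + sigma dB admits the integrating factor exp(theta t): d(exp(theta t) X_t) = sigma exp(theta t) dB_t. Integrating from 0 to t:
  X_t = x_0 * exp(-theta t) + sigma * int_0^t exp(-theta (t-s)) dB_s.
The Itô integral has mean 0 and (by the Itô isometry) variance sigma^2 * int_0^t exp(-2 theta (t - s)) ds = sigma^2 * (1 - exp(-2 theta t)) / (2 theta).
With theta = 9/5, sigma = 1/5, x_0 = 1:
  E[X_t] = 1 * exp(-9/5 t) = exp(-9*t/5)
  Var(X_t) = (1/5)^2 * (1 - exp(-2*9/5 t)) / (2 * 9/5) = 1/90 - exp(-18*t/5)/90.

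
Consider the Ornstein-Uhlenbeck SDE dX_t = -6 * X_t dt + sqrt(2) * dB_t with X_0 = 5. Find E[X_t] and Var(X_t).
E[X_t] = 5*exp(-6*t); Var(X_t) = 1/6 - exp(-12*t)/6

The OU SDE dX = -theta X dt + sigma dB admits the integrating factor exp(theta t): d(exp(theta t) X_t) = sigma exp(theta t) dB_t. Integrating from 0 to t:
  X_t = x_0 * exp(-theta t) + sigma * int_0^t exp(-theta (t-s)) dB_s.
The Itô integral has mean 0 and (by the Itô isometry) variance sigma^2 * int_0^t exp(-2 theta (t - s)) ds = sigma^2 * (1 - exp(-2 theta t)) / (2 theta).
With theta = 6, sigma = sqrt(2), x_0 = 5:
  E[X_t] = 5 * exp(-6 t) = 5*exp(-6*t)
  Var(X_t) = (sqrt(2))^2 * (1 - exp(-2*6 t)) / (2 * 6) = 1/6 - exp(-12*t)/6.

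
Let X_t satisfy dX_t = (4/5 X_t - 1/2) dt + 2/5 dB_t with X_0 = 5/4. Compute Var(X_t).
Var(X_t) = exp(8*t/5)/10 - 1/10

The variance V(t) = Var(X_t) satisfies V'(t) = 2 a V(t) + c^2 with V(0) = 0 (drift coefficient is linear in X, diffusion is constant). With a = 4/5, c = 2/5, the solution is
  V(t) = (c^2 / (2 a)) * (exp(2 a t) - 1)
       = ((2/5)^2 / (2*(4/5))) * (exp((8/5) t) - 1)
       = exp(8*t/5)/10 - 1/10.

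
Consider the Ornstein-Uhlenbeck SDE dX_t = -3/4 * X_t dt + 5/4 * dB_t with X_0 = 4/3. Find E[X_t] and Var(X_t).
E[X_t] = 4*exp(-3*t/4)/3; Var(X_t) = 25/24 - 25*exp(-3*t/2)/24

The OU SDE dX = -theta X dt + sigma dB admits the integrating factor exp(theta t): d(exp(theta t) X_t) = sigma exp(theta t) dB_t. Integrating from 0 to t:
  X_t = x_0 * exp(-theta t) + sigma * int_0^t exp(-theta (t-s)) dB_s.
The Itô integral has mean 0 and (by the Itô isometry) variance sigma^2 * int_0^t exp(-2 theta (t - s)) ds = sigma^2 * (1 - exp(-2 theta t)) / (2 theta).
With theta = 3/4, sigma = 5/4, x_0 = 4/3:
  E[X_t] = 4/3 * exp(-3/4 t) = 4*exp(-3*t/4)/3
  Var(X_t) = (5/4)^2 * (1 - exp(-2*3/4 t)) / (2 * 3/4) = 25/24 - 25*exp(-3*t/2)/24.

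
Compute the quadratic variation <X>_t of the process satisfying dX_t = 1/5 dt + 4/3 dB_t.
<X>_t = 16*t/9

For an Itô process dX_t = a(t) dt + b(t) dB_t, the quadratic variation is <X>_t = int_0^t b(s)^2 ds (the drift term does not contribute). Here b(s) = 4/3, so
  b(s)^2 = 16/9.
Integrating from 0 to t:
  <X>_t = int_0^t (16/9) ds = 16*t/9.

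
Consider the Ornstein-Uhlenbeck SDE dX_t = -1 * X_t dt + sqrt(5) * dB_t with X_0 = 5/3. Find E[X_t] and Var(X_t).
E[X_t] = 5*exp(-t)/3; Var(X_t) = 5/2 - 5*exp(-2*t)/2

The OU SDE dX = -theta X dt + sigma dB admits the integrating factor exp(theta t): d(exp(theta t) X_t) = sigma exp(theta t) dB_t. Integrating from 0 to t:
  X_t = x_0 * exp(-theta t) + sigma * int_0^t exp(-theta (t-s)) dB_s.
The Itô integral has mean 0 and (by the Itô isometry) variance sigma^2 * int_0^t exp(-2 theta (t - s)) ds = sigma^2 * (1 - exp(-2 theta t)) / (2 theta).
With theta = 1, sigma = sqrt(5), x_0 = 5/3:
  E[X_t] = 5/3 * exp(-1 t) = 5*exp(-t)/3
  Var(X_t) = (sqrt(5))^2 * (1 - exp(-2*1 t)) / (2 * 1) = 5/2 - 5*exp(-2*t)/2.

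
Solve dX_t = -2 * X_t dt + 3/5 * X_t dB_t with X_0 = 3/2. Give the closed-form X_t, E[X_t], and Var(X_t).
X_t = 3/2 * exp((-109/50) t + (3/5) B_t); E[X_t] = 3*exp(-2*t)/2; Var(X_t) = (9*exp(9*t/25) - 9)*exp(-4*t)/4

For GBM dX = mu X dt + sigma X dB with X_0 = x_0, apply Itô to Y = log X: dY = (mu - sigma^2/2) dt + sigma dB, so Y_t = log(x_0) + (mu - sigma^2/2) t + sigma B_t and hence X_t = x_0 * exp((mu - sigma^2/2) t + sigma B_t).
With mu = -2, sigma = 3/5, x_0 = 3/2, this gives:
  X_t = 3/2 * exp((-109/50) * t + (3/5) * B_t).
Since sigma*B_t ~ Normal(0, sigma^2 t), E[exp(sigma*B_t)] = exp(sigma^2 t / 2); so E[X_t] = x_0 * exp((mu - sigma^2/2) t) * exp(sigma^2 t / 2) = x_0 * exp(mu t) = 3*exp(-2*t)/2.
Var(X_t) = E[X_t^2] - (E[X_t])^2 = x_0^2 * exp(2 mu t) * (exp(sigma^2 t) - 1) = (9*exp(9*t/25) - 9)*exp(-4*t)/4.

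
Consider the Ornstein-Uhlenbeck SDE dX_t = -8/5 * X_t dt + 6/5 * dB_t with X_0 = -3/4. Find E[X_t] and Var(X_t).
E[X_t] = -3*exp(-8*t/5)/4; Var(X_t) = 9/20 - 9*exp(-16*t/5)/20

The OU SDE dX = -theta X dt + sigma dB admits the integrating factor exp(theta t): d(exp(theta t) X_t) = sigma exp(theta t) dB_t. Integrating from 0 to t:
  X_t = x_0 * exp(-theta t) + sigma * int_0^t exp(-theta (t-s)) dB_s.
The Itô integral has mean 0 and (by the Itô isometry) variance sigma^2 * int_0^t exp(-2 theta (t - s)) ds = sigma^2 * (1 - exp(-2 theta t)) / (2 theta).
With theta = 8/5, sigma = 6/5, x_0 = -3/4:
  E[X_t] = -3/4 * exp(-8/5 t) = -3*exp(-8*t/5)/4
  Var(X_t) = (6/5)^2 * (1 - exp(-2*8/5 t)) / (2 * 8/5) = 9/20 - 9*exp(-16*t/5)/20.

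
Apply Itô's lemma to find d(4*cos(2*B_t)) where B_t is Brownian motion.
d(4*cos(2*B_t)) = (-8*cos(2*B_t)) dt + (-8*sin(2*B_t)) dB_t

Itô's formula for f(B_t) gives d f(B_t) = f'(B_t) dB_t + (1/2) f''(B_t) dt. Compute derivatives of f(x) = 4*cos(2*x):
  f'(x)  = -8*sin(2*x)
  f''(x) = -16*cos(2*x)
Substitute x = B_t and multiply the f'' term by 1/2:
  drift     = (1/2) * (-16*cos(2*x)) evaluated at B_t = -8*cos(2*B_t)
  diffusion = (-8*sin(2*x)) evaluated at B_t = -8*sin(2*B_t)
Therefore d(4*cos(2*B_t)) = (-8*cos(2*B_t)) dt + (-8*sin(2*B_t)) dB_t.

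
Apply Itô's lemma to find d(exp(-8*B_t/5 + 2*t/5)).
d(exp(-8*B_t/5 + 2*t/5)) = (42*exp(-8*B_t/5 + 2*t/5)/25) dt + (-8*exp(-8*B_t/5 + 2*t/5)/5) dB_t

Itô's formula for f(t, x): d f(t, B_t) = (f_t + (1/2) f_xx) dt + f_x dB_t. Compute partials of f(t, x) = exp(2*t/5 - 8*x/5):
  f_t(t,x)  = 2*exp(2*t/5 - 8*x/5)/5
  f_x(t,x)  = -8*exp(2*t/5 - 8*x/5)/5
  f_xx(t,x) = 64*exp(2*t/5 - 8*x/5)/25
Assemble drift = f_t + (1/2) f_xx = 42*exp(2*t/5 - 8*x/5)/25 and diffusion = f_x = -8*exp(2*t/5 - 8*x/5)/5. Substituting x = B_t:
  d(exp(-8*B_t/5 + 2*t/5)) = (42*exp(-8*B_t/5 + 2*t/5)/25) dt + (-8*exp(-8*B_t/5 + 2*t/5)/5) dB_t.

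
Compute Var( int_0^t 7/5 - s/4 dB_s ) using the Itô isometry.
Var = t*(25*t^2 - 420*t + 2352)/1200

The Itô integral of a deterministic integrand f(s) has mean 0 because each increment f(s) * (B_{s+ds} - B_s) has mean 0. By the Itô isometry:
  Var( int_0^t f(s) dB_s ) = E[ (int_0^t f(s) dB_s)^2 ] = int_0^t f(s)^2 ds.
Here f(s) = 7/5 - s/4, so f(s)^2 = (5*s - 28)^2/400. Integrate:
  int_0^t ((5*s - 28)^2/400) ds = t*(25*t^2 - 420*t + 2352)/1200.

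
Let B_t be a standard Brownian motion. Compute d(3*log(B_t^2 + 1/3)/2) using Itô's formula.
d(3*log(B_t^2 + 1/3)/2) = (9*(1 - 3*B_t^2)/(2*(3*B_t^2 + 1)^2)) dt + (9*B_t/(3*B_t^2 + 1)) dB_t

Itô's formula for f(B_t) gives d f(B_t) = f'(B_t) dB_t + (1/2) f''(B_t) dt. Compute derivatives of f(x) = 3*log(x^2 + 1/3)/2:
  f'(x)  = 9*x/(3*x^2 + 1)
  f''(x) = 9*(1 - 3*x^2)/(3*x^2 + 1)^2
Substitute x = B_t and multiply the f'' term by 1/2:
  drift     = (1/2) * (9*(1 - 3*x^2)/(3*x^2 + 1)^2) evaluated at B_t = 9*(1 - 3*B_t^2)/(2*(3*B_t^2 + 1)^2)
  diffusion = (9*x/(3*x^2 + 1)) evaluated at B_t = 9*B_t/(3*B_t^2 + 1)
Therefore d(3*log(B_t^2 + 1/3)/2) = (9*(1 - 3*B_t^2)/(2*(3*B_t^2 + 1)^2)) dt + (9*B_t/(3*B_t^2 + 1)) dB_t.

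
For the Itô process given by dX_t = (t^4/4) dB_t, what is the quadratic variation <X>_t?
<X>_t = t^9/144

For an Itô process dX_t = a(t) dt + b(t) dB_t, the quadratic variation is <X>_t = int_0^t b(s)^2 ds (the drift term does not contribute). Here b(s) = s^4/4, so
  b(s)^2 = s^8/16.
Integrating from 0 to t:
  <X>_t = int_0^t (s^8/16) ds = t^9/144.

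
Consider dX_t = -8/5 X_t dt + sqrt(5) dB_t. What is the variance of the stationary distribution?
lim Var(X_t) = 25/16

The OU SDE dX = -theta X dt + sigma dB admits the integrating factor exp(theta t): d(exp(theta t) X_t) = sigma exp(theta t) dB_t. Integrating from 0 to t gives X_t = x_0 * exp(-theta t) + sigma * int_0^t exp(-theta (t-s)) dB_s for any initial x_0. The Itô integral has variance (by the Itô isometry) sigma^2 * int_0^t exp(-2 theta (t - s)) ds = sigma^2 * (1 - exp(-2 theta t)) / (2 theta), independent of x_0.
With theta = 8/5, sigma = sqrt(5):
  Var(X_t) = (sqrt(5))^2 * (1 - exp(-2*8/5 t)) / (2 * 8/5) = 25/16 - 25*exp(-16*t/5)/16.
As t -> infinity, exp(-2*8/5 t) -> 0, so the stationary variance is sigma^2 / (2 theta) = 25/16.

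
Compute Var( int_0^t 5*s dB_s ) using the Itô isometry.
Var = 25*t^3/3

The Itô integral of a deterministic integrand f(s) has mean 0 because each increment f(s) * (B_{s+ds} - B_s) has mean 0. By the Itô isometry:
  Var( int_0^t f(s) dB_s ) = E[ (int_0^t f(s) dB_s)^2 ] = int_0^t f(s)^2 ds.
Here f(s) = 5*s, so f(s)^2 = 25*s^2. Integrate:
  int_0^t (25*s^2) ds = 25*t^3/3.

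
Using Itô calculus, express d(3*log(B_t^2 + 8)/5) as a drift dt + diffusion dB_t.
d(3*log(B_t^2 + 8)/5) = (3*(8 - B_t^2)/(5*(B_t^2 + 8)^2)) dt + (6*B_t/(5*(B_t^2 + 8))) dB_t

Itô's formula for f(B_t) gives d f(B_t) = f'(B_t) dB_t + (1/2) f''(B_t) dt. Compute derivatives of f(x) = 3*log(x^2 + 8)/5:
  f'(x)  = 6*x/(5*(x^2 + 8))
  f''(x) = 6*(8 - x^2)/(5*(x^2 + 8)^2)
Substitute x = B_t and multiply the f'' term by 1/2:
  drift     = (1/2) * (6*(8 - x^2)/(5*(x^2 + 8)^2)) evaluated at B_t = 3*(8 - B_t^2)/(5*(B_t^2 + 8)^2)
  diffusion = (6*x/(5*(x^2 + 8))) evaluated at B_t = 6*B_t/(5*(B_t^2 + 8))
Therefore d(3*log(B_t^2 + 8)/5) = (3*(8 - B_t^2)/(5*(B_t^2 + 8)^2)) dt + (6*B_t/(5*(B_t^2 + 8))) dB_t.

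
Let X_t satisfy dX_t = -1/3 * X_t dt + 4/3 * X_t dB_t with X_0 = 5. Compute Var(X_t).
Var(X_t) = (25*exp(16*t/9) - 25)*exp(-2*t/3)

For GBM dX = mu X dt + sigma X dB with X_0 = x_0, apply Itô to Y = log X: dY = (mu - sigma^2/2) dt + sigma dB, so Y_t = log(x_0) + (mu - sigma^2/2) t + sigma B_t and hence X_t = x_0 * exp((mu - sigma^2/2) t + sigma B_t).
With mu = -1/3, sigma = 4/3, x_0 = 5, this gives:
  X_t = 5 * exp((-11/9) * t + (4/3) * B_t).
Since sigma*B_t ~ Normal(0, sigma^2 t), E[exp(sigma*B_t)] = exp(sigma^2 t / 2); so E[X_t] = x_0 * exp((mu - sigma^2/2) t) * exp(sigma^2 t / 2) = x_0 * exp(mu t) = 5*exp(-t/3).
Var(X_t) = E[X_t^2] - (E[X_t])^2 = x_0^2 * exp(2 mu t) * (exp(sigma^2 t) - 1) = (25*exp(16*t/9) - 25)*exp(-2*t/3).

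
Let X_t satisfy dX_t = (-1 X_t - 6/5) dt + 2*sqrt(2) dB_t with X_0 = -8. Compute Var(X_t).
Var(X_t) = 4 - 4*exp(-2*t)

The variance V(t) = Var(X_t) satisfies V'(t) = 2 a V(t) + c^2 with V(0) = 0 (drift coefficient is linear in X, diffusion is constant). With a = -1, c = 2*sqrt(2), the solution is
  V(t) = (c^2 / (2 a)) * (exp(2 a t) - 1)
       = ((2*sqrt(2))^2 / (2*(-1))) * (exp((-2) t) - 1)
       = 4 - 4*exp(-2*t).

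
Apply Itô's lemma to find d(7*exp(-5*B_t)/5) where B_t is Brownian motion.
d(7*exp(-5*B_t)/5) = (35*exp(-5*B_t)/2) dt + (-7*exp(-5*B_t)) dB_t

Itô's formula for f(B_t) gives d f(B_t) = f'(B_t) dB_t + (1/2) f''(B_t) dt. Compute derivatives of f(x) = 7*exp(-5*x)/5:
  f'(x)  = -7*exp(-5*x)
  f''(x) = 35*exp(-5*x)
Substitute x = B_t and multiply the f'' term by 1/2:
  drift     = (1/2) * (35*exp(-5*x)) evaluated at B_t = 35*exp(-5*B_t)/2
  diffusion = (-7*exp(-5*x)) evaluated at B_t = -7*exp(-5*B_t)
Therefore d(7*exp(-5*B_t)/5) = (35*exp(-5*B_t)/2) dt + (-7*exp(-5*B_t)) dB_t.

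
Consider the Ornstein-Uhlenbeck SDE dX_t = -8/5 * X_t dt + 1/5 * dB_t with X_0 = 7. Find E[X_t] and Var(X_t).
E[X_t] = 7*exp(-8*t/5); Var(X_t) = 1/80 - exp(-16*t/5)/80

The OU SDE dX = -theta X dt + sigma dB admits the integrating factor exp(theta t): d(exp(theta t) X_t) = sigma exp(theta t) dB_t. Integrating from 0 to t:
  X_t = x_0 * exp(-theta t) + sigma * int_0^t exp(-theta (t-s)) dB_s.
The Itô integral has mean 0 and (by the Itô isometry) variance sigma^2 * int_0^t exp(-2 theta (t - s)) ds = sigma^2 * (1 - exp(-2 theta t)) / (2 theta).
With theta = 8/5, sigma = 1/5, x_0 = 7:
  E[X_t] = 7 * exp(-8/5 t) = 7*exp(-8*t/5)
  Var(X_t) = (1/5)^2 * (1 - exp(-2*8/5 t)) / (2 * 8/5) = 1/80 - exp(-16*t/5)/80.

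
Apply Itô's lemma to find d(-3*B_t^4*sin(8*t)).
d(-3*B_t^4*sin(8*t)) = (B_t^2*(-24*B_t^2*cos(8*t) - 18*sin(8*t))) dt + (-12*B_t^3*sin(8*t)) dB_t

Itô's formula for f(t, x): d f(t, B_t) = (f_t + (1/2) f_xx) dt + f_x dB_t. Compute partials of f(t, x) = -3*x^4*sin(8*t):
  f_t(t,x)  = -24*x^4*cos(8*t)
  f_x(t,x)  = -12*x^3*sin(8*t)
  f_xx(t,x) = -36*x^2*sin(8*t)
Assemble drift = f_t + (1/2) f_xx = x^2*(-24*x^2*cos(8*t) - 18*sin(8*t)) and diffusion = f_x = -12*x^3*sin(8*t). Substituting x = B_t:
  d(-3*B_t^4*sin(8*t)) = (B_t^2*(-24*B_t^2*cos(8*t) - 18*sin(8*t))) dt + (-12*B_t^3*sin(8*t)) dB_t.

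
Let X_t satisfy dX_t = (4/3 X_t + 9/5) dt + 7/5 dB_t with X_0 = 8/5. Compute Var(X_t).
Var(X_t) = 147*exp(8*t/3)/200 - 147/200

The variance V(t) = Var(X_t) satisfies V'(t) = 2 a V(t) + c^2 with V(0) = 0 (drift coefficient is linear in X, diffusion is constant). With a = 4/3, c = 7/5, the solution is
  V(t) = (c^2 / (2 a)) * (exp(2 a t) - 1)
       = ((7/5)^2 / (2*(4/3))) * (exp((8/3) t) - 1)
       = 147*exp(8*t/3)/200 - 147/200.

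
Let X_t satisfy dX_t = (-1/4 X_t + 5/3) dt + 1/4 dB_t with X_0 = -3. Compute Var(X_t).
Var(X_t) = 1/8 - exp(-t/2)/8

The variance V(t) = Var(X_t) satisfies V'(t) = 2 a V(t) + c^2 with V(0) = 0 (drift coefficient is linear in X, diffusion is constant). With a = -1/4, c = 1/4, the solution is
  V(t) = (c^2 / (2 a)) * (exp(2 a t) - 1)
       = ((1/4)^2 / (2*(-1/4))) * (exp((-1/2) t) - 1)
       = 1/8 - exp(-t/2)/8.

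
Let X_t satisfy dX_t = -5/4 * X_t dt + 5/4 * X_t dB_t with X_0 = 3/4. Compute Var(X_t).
Var(X_t) = (9*exp(25*t/16) - 9)*exp(-5*t/2)/16

For GBM dX = mu X dt + sigma X dB with X_0 = x_0, apply Itô to Y = log X: dY = (mu - sigma^2/2) dt + sigma dB, so Y_t = log(x_0) + (mu - sigma^2/2) t + sigma B_t and hence X_t = x_0 * exp((mu - sigma^2/2) t + sigma B_t).
With mu = -5/4, sigma = 5/4, x_0 = 3/4, this gives:
  X_t = 3/4 * exp((-65/32) * t + (5/4) * B_t).
Since sigma*B_t ~ Normal(0, sigma^2 t), E[exp(sigma*B_t)] = exp(sigma^2 t / 2); so E[X_t] = x_0 * exp((mu - sigma^2/2) t) * exp(sigma^2 t / 2) = x_0 * exp(mu t) = 3*exp(-5*t/4)/4.
Var(X_t) = E[X_t^2] - (E[X_t])^2 = x_0^2 * exp(2 mu t) * (exp(sigma^2 t) - 1) = (9*exp(25*t/16) - 9)*exp(-5*t/2)/16.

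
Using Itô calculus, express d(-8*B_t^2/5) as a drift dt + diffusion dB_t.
d(-8*B_t^2/5) = (-8/5) dt + (-16*B_t/5) dB_t

Itô's formula for f(B_t) gives d f(B_t) = f'(B_t) dB_t + (1/2) f''(B_t) dt. Compute derivatives of f(x) = -8*x^2/5:
  f'(x)  = -16*x/5
  f''(x) = -16/5
Substitute x = B_t and multiply the f'' term by 1/2:
  drift     = (1/2) * (-16/5) evaluated at B_t = -8/5
  diffusion = (-16*x/5) evaluated at B_t = -16*B_t/5
Therefore d(-8*B_t^2/5) = (-8/5) dt + (-16*B_t/5) dB_t.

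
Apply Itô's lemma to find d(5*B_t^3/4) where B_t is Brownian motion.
d(5*B_t^3/4) = (15*B_t/4) dt + (15*B_t^2/4) dB_t

Itô's formula for f(B_t) gives d f(B_t) = f'(B_t) dB_t + (1/2) f''(B_t) dt. Compute derivatives of f(x) = 5*x^3/4:
  f'(x)  = 15*x^2/4
  f''(x) = 15*x/2
Substitute x = B_t and multiply the f'' term by 1/2:
  drift     = (1/2) * (15*x/2) evaluated at B_t = 15*B_t/4
  diffusion = (15*x^2/4) evaluated at B_t = 15*B_t^2/4
Therefore d(5*B_t^3/4) = (15*B_t/4) dt + (15*B_t^2/4) dB_t.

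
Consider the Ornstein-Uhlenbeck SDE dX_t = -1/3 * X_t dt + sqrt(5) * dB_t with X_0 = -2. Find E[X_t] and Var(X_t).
E[X_t] = -2*exp(-t/3); Var(X_t) = 15/2 - 15*exp(-2*t/3)/2

The OU SDE dX = -theta X dt + sigma dB admits the integrating factor exp(theta t): d(exp(theta t) X_t) = sigma exp(theta t) dB_t. Integrating from 0 to t:
  X_t = x_0 * exp(-theta t) + sigma * int_0^t exp(-theta (t-s)) dB_s.
The Itô integral has mean 0 and (by the Itô isometry) variance sigma^2 * int_0^t exp(-2 theta (t - s)) ds = sigma^2 * (1 - exp(-2 theta t)) / (2 theta).
With theta = 1/3, sigma = sqrt(5), x_0 = -2:
  E[X_t] = -2 * exp(-1/3 t) = -2*exp(-t/3)
  Var(X_t) = (sqrt(5))^2 * (1 - exp(-2*1/3 t)) / (2 * 1/3) = 15/2 - 15*exp(-2*t/3)/2.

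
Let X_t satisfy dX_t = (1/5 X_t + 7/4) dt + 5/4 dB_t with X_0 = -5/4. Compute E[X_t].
E[X_t] = 15*exp(t/5)/2 - 35/4

Taking expectations and using E[dB_t] = 0, the mean m(t) = E[X_t] satisfies the ODE m'(t) = a m(t) + b with m(0) = x_0. With a = 1/5, b = 7/4, x_0 = -5/4, the solution is
  m(t) = x_0 * exp(a t) + (b/a) * (exp(a t) - 1)
       = (-5/4) * exp((1/5) t) + ((7/4)/(1/5)) * (exp((1/5) t) - 1)
       = 15*exp(t/5)/2 - 35/4.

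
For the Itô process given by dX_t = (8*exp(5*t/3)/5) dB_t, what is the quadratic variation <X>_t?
<X>_t = 96*exp(10*t/3)/125 - 96/125

For an Itô process dX_t = a(t) dt + b(t) dB_t, the quadratic variation is <X>_t = int_0^t b(s)^2 ds (the drift term does not contribute). Here b(s) = 8*exp(5*s/3)/5, so
  b(s)^2 = 64*exp(10*s/3)/25.
Integrating from 0 to t:
  <X>_t = int_0^t (64*exp(10*s/3)/25) ds = 96*exp(10*t/3)/125 - 96/125.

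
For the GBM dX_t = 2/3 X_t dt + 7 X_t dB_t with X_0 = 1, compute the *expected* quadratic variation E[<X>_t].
E[<X>_t] = 147*exp(151*t/3)/151 - 147/151

<X>_t = int_0^t (7 * X_s)^2 ds. Taking expectation inside the integral: E[<X>_t] = 7^2 * int_0^t E[X_s^2] ds. For GBM, E[X_s^2] = x_0^2 * exp((2 mu + sigma^2) s). Integrating:
  E[<X>_t] = 7^2 * 1^2 * (exp((2*(2/3) + 7^2) t) - 1) / (2*(2/3) + 7^2)
           = 7^2 * 1^2 * (exp((151/3) t) - 1) / (151/3) = 147*exp(151*t/3)/151 - 147/151.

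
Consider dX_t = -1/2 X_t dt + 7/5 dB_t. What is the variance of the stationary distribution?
lim Var(X_t) = 49/25

The OU SDE dX = -theta X dt + sigma dB admits the integrating factor exp(theta t): d(exp(theta t) X_t) = sigma exp(theta t) dB_t. Integrating from 0 to t gives X_t = x_0 * exp(-theta t) + sigma * int_0^t exp(-theta (t-s)) dB_s for any initial x_0. The Itô integral has variance (by the Itô isometry) sigma^2 * int_0^t exp(-2 theta (t - s)) ds = sigma^2 * (1 - exp(-2 theta t)) / (2 theta), independent of x_0.
With theta = 1/2, sigma = 7/5:
  Var(X_t) = (7/5)^2 * (1 - exp(-2*1/2 t)) / (2 * 1/2) = 49/25 - 49*exp(-t)/25.
As t -> infinity, exp(-2*1/2 t) -> 0, so the stationary variance is sigma^2 / (2 theta) = 49/25.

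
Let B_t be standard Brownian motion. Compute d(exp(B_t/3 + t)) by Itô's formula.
d(exp(B_t/3 + t)) = (19*exp(B_t/3 + t)/18) dt + (exp(B_t/3 + t)/3) dB_t

Itô's formula for f(t, x): d f(t, B_t) = (f_t + (1/2) f_xx) dt + f_x dB_t. Compute partials of f(t, x) = exp(t + x/3):
  f_t(t,x)  = exp(t + x/3)
  f_x(t,x)  = exp(t + x/3)/3
  f_xx(t,x) = exp(t + x/3)/9
Assemble drift = f_t + (1/2) f_xx = 19*exp(t + x/3)/18 and diffusion = f_x = exp(t + x/3)/3. Substituting x = B_t:
  d(exp(B_t/3 + t)) = (19*exp(B_t/3 + t)/18) dt + (exp(B_t/3 + t)/3) dB_t.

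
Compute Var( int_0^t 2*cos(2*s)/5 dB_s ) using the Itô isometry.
Var = 2*t/25 + sin(4*t)/50

The Itô integral of a deterministic integrand f(s) has mean 0 because each increment f(s) * (B_{s+ds} - B_s) has mean 0. By the Itô isometry:
  Var( int_0^t f(s) dB_s ) = E[ (int_0^t f(s) dB_s)^2 ] = int_0^t f(s)^2 ds.
Here f(s) = 2*cos(2*s)/5, so f(s)^2 = 4*cos(2*s)^2/25. Integrate:
  int_0^t (4*cos(2*s)^2/25) ds = 2*t/25 + sin(4*t)/50.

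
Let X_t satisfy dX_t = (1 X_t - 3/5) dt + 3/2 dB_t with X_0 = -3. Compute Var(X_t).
Var(X_t) = 9*exp(2*t)/8 - 9/8

The variance V(t) = Var(X_t) satisfies V'(t) = 2 a V(t) + c^2 with V(0) = 0 (drift coefficient is linear in X, diffusion is constant). With a = 1, c = 3/2, the solution is
  V(t) = (c^2 / (2 a)) * (exp(2 a t) - 1)
       = ((3/2)^2 / (2*1)) * (exp(2 t) - 1)
       = 9*exp(2*t)/8 - 9/8.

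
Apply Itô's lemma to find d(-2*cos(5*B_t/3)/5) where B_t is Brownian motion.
d(-2*cos(5*B_t/3)/5) = (5*cos(5*B_t/3)/9) dt + (2*sin(5*B_t/3)/3) dB_t

Itô's formula for f(B_t) gives d f(B_t) = f'(B_t) dB_t + (1/2) f''(B_t) dt. Compute derivatives of f(x) = -2*cos(5*x/3)/5:
  f'(x)  = 2*sin(5*x/3)/3
  f''(x) = 10*cos(5*x/3)/9
Substitute x = B_t and multiply the f'' term by 1/2:
  drift     = (1/2) * (10*cos(5*x/3)/9) evaluated at B_t = 5*cos(5*B_t/3)/9
  diffusion = (2*sin(5*x/3)/3) evaluated at B_t = 2*sin(5*B_t/3)/3
Therefore d(-2*cos(5*B_t/3)/5) = (5*cos(5*B_t/3)/9) dt + (2*sin(5*B_t/3)/3) dB_t.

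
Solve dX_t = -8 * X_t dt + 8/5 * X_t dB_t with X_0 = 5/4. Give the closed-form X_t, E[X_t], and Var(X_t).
X_t = 5/4 * exp((-232/25) t + (8/5) B_t); E[X_t] = 5*exp(-8*t)/4; Var(X_t) = (25*exp(64*t/25) - 25)*exp(-16*t)/16

For GBM dX = mu X dt + sigma X dB with X_0 = x_0, apply Itô to Y = log X: dY = (mu - sigma^2/2) dt + sigma dB, so Y_t = log(x_0) + (mu - sigma^2/2) t + sigma B_t and hence X_t = x_0 * exp((mu - sigma^2/2) t + sigma B_t).
With mu = -8, sigma = 8/5, x_0 = 5/4, this gives:
  X_t = 5/4 * exp((-232/25) * t + (8/5) * B_t).
Since sigma*B_t ~ Normal(0, sigma^2 t), E[exp(sigma*B_t)] = exp(sigma^2 t / 2); so E[X_t] = x_0 * exp((mu - sigma^2/2) t) * exp(sigma^2 t / 2) = x_0 * exp(mu t) = 5*exp(-8*t)/4.
Var(X_t) = E[X_t^2] - (E[X_t])^2 = x_0^2 * exp(2 mu t) * (exp(sigma^2 t) - 1) = (25*exp(64*t/25) - 25)*exp(-16*t)/16.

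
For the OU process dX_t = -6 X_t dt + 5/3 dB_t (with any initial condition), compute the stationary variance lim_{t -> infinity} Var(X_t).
lim Var(X_t) = 25/108

The OU SDE dX = -theta X dt + sigma dB admits the integrating factor exp(theta t): d(exp(theta t) X_t) = sigma exp(theta t) dB_t. Integrating from 0 to t gives X_t = x_0 * exp(-theta t) + sigma * int_0^t exp(-theta (t-s)) dB_s for any initial x_0. The Itô integral has variance (by the Itô isometry) sigma^2 * int_0^t exp(-2 theta (t - s)) ds = sigma^2 * (1 - exp(-2 theta t)) / (2 theta), independent of x_0.
With theta = 6, sigma = 5/3:
  Var(X_t) = (5/3)^2 * (1 - exp(-2*6 t)) / (2 * 6) = 25/108 - 25*exp(-12*t)/108.
As t -> infinity, exp(-2*6 t) -> 0, so the stationary variance is sigma^2 / (2 theta) = 25/108.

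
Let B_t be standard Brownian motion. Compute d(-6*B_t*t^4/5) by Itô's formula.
d(-6*B_t*t^4/5) = (-24*B_t*t^3/5) dt + (-6*t^4/5) dB_t

Itô's formula for f(t, x): d f(t, B_t) = (f_t + (1/2) f_xx) dt + f_x dB_t. Compute partials of f(t, x) = -6*t^4*x/5:
  f_t(t,x)  = -24*t^3*x/5
  f_x(t,x)  = -6*t^4/5
  f_xx(t,x) = 0
Assemble drift = f_t + (1/2) f_xx = -24*t^3*x/5 and diffusion = f_x = -6*t^4/5. Substituting x = B_t:
  d(-6*B_t*t^4/5) = (-24*B_t*t^3/5) dt + (-6*t^4/5) dB_t.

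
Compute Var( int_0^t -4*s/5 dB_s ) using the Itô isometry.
Var = 16*t^3/75

The Itô integral of a deterministic integrand f(s) has mean 0 because each increment f(s) * (B_{s+ds} - B_s) has mean 0. By the Itô isometry:
  Var( int_0^t f(s) dB_s ) = E[ (int_0^t f(s) dB_s)^2 ] = int_0^t f(s)^2 ds.
Here f(s) = -4*s/5, so f(s)^2 = 16*s^2/25. Integrate:
  int_0^t (16*s^2/25) ds = 16*t^3/75.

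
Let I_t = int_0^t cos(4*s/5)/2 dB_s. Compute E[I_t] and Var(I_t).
E[I_t] = 0; Var(I_t) = t/8 + 5*sin(4*t/5)*cos(4*t/5)/32

The Itô integral of a deterministic integrand f(s) has mean 0 because each increment f(s) * (B_{s+ds} - B_s) has mean 0. By the Itô isometry:
  Var( int_0^t f(s) dB_s ) = E[ (int_0^t f(s) dB_s)^2 ] = int_0^t f(s)^2 ds.
Here f(s) = cos(4*s/5)/2, so f(s)^2 = cos(4*s/5)^2/4. Integrate:
  int_0^t (cos(4*s/5)^2/4) ds = t/8 + 5*sin(4*t/5)*cos(4*t/5)/32.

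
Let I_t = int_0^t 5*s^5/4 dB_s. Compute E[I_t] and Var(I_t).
E[I_t] = 0; Var(I_t) = 25*t^11/176

The Itô integral of a deterministic integrand f(s) has mean 0 because each increment f(s) * (B_{s+ds} - B_s) has mean 0. By the Itô isometry:
  Var( int_0^t f(s) dB_s ) = E[ (int_0^t f(s) dB_s)^2 ] = int_0^t f(s)^2 ds.
Here f(s) = 5*s^5/4, so f(s)^2 = 25*s^10/16. Integrate:
  int_0^t (25*s^10/16) ds = 25*t^11/176.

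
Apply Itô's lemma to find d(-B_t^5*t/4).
d(-B_t^5*t/4) = (B_t^3*(-B_t^2 - 10*t)/4) dt + (-5*B_t^4*t/4) dB_t

Itô's formula for f(t, x): d f(t, B_t) = (f_t + (1/2) f_xx) dt + f_x dB_t. Compute partials of f(t, x) = -t*x^5/4:
  f_t(t,x)  = -x^5/4
  f_x(t,x)  = -5*t*x^4/4
  f_xx(t,x) = -5*t*x^3
Assemble drift = f_t + (1/2) f_xx = x^3*(-10*t - x^2)/4 and diffusion = f_x = -5*t*x^4/4. Substituting x = B_t:
  d(-B_t^5*t/4) = (B_t^3*(-B_t^2 - 10*t)/4) dt + (-5*B_t^4*t/4) dB_t.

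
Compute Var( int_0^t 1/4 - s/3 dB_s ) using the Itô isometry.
Var = t*(16*t^2 - 36*t + 27)/432

The Itô integral of a deterministic integrand f(s) has mean 0 because each increment f(s) * (B_{s+ds} - B_s) has mean 0. By the Itô isometry:
  Var( int_0^t f(s) dB_s ) = E[ (int_0^t f(s) dB_s)^2 ] = int_0^t f(s)^2 ds.
Here f(s) = 1/4 - s/3, so f(s)^2 = (4*s - 3)^2/144. Integrate:
  int_0^t ((4*s - 3)^2/144) ds = t*(16*t^2 - 36*t + 27)/432.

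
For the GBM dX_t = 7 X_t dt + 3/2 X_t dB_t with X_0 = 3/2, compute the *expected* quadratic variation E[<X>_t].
E[<X>_t] = 81*exp(65*t/4)/260 - 81/260

<X>_t = int_0^t ((3/2) * X_s)^2 ds. Taking expectation inside the integral: E[<X>_t] = (3/2)^2 * int_0^t E[X_s^2] ds. For GBM, E[X_s^2] = x_0^2 * exp((2 mu + sigma^2) s). Integrating:
  E[<X>_t] = (3/2)^2 * (3/2)^2 * (exp((2*7 + (3/2)^2) t) - 1) / (2*7 + (3/2)^2)
           = (3/2)^2 * (3/2)^2 * (exp((65/4) t) - 1) / (65/4) = 81*exp(65*t/4)/260 - 81/260.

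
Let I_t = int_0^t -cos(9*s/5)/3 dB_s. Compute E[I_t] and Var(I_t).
E[I_t] = 0; Var(I_t) = t/18 + 5*sin(18*t/5)/324

The Itô integral of a deterministic integrand f(s) has mean 0 because each increment f(s) * (B_{s+ds} - B_s) has mean 0. By the Itô isometry:
  Var( int_0^t f(s) dB_s ) = E[ (int_0^t f(s) dB_s)^2 ] = int_0^t f(s)^2 ds.
Here f(s) = -cos(9*s/5)/3, so f(s)^2 = cos(9*s/5)^2/9. Integrate:
  int_0^t (cos(9*s/5)^2/9) ds = t/18 + 5*sin(18*t/5)/324.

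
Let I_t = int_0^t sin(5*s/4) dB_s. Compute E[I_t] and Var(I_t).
E[I_t] = 0; Var(I_t) = t/2 - sin(5*t/2)/5

The Itô integral of a deterministic integrand f(s) has mean 0 because each increment f(s) * (B_{s+ds} - B_s) has mean 0. By the Itô isometry:
  Var( int_0^t f(s) dB_s ) = E[ (int_0^t f(s) dB_s)^2 ] = int_0^t f(s)^2 ds.
Here f(s) = sin(5*s/4), so f(s)^2 = sin(5*s/4)^2. Integrate:
  int_0^t (sin(5*s/4)^2) ds = t/2 - sin(5*t/2)/5.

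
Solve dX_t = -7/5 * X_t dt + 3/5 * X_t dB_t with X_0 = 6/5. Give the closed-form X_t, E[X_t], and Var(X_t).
X_t = 6/5 * exp((-79/50) t + (3/5) B_t); E[X_t] = 6*exp(-7*t/5)/5; Var(X_t) = (36*exp(9*t/25) - 36)*exp(-14*t/5)/25

For GBM dX = mu X dt + sigma X dB with X_0 = x_0, apply Itô to Y = log X: dY = (mu - sigma^2/2) dt + sigma dB, so Y_t = log(x_0) + (mu - sigma^2/2) t + sigma B_t and hence X_t = x_0 * exp((mu - sigma^2/2) t + sigma B_t).
With mu = -7/5, sigma = 3/5, x_0 = 6/5, this gives:
  X_t = 6/5 * exp((-79/50) * t + (3/5) * B_t).
Since sigma*B_t ~ Normal(0, sigma^2 t), E[exp(sigma*B_t)] = exp(sigma^2 t / 2); so E[X_t] = x_0 * exp((mu - sigma^2/2) t) * exp(sigma^2 t / 2) = x_0 * exp(mu t) = 6*exp(-7*t/5)/5.
Var(X_t) = E[X_t^2] - (E[X_t])^2 = x_0^2 * exp(2 mu t) * (exp(sigma^2 t) - 1) = (36*exp(9*t/25) - 36)*exp(-14*t/5)/25.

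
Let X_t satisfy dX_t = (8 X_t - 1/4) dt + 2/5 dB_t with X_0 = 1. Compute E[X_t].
E[X_t] = 31*exp(8*t)/32 + 1/32

Taking expectations and using E[dB_t] = 0, the mean m(t) = E[X_t] satisfies the ODE m'(t) = a m(t) + b with m(0) = x_0. With a = 8, b = -1/4, x_0 = 1, the solution is
  m(t) = x_0 * exp(a t) + (b/a) * (exp(a t) - 1)
       = 1 * exp(8 t) + ((-1/4)/8) * (exp(8 t) - 1)
       = 31*exp(8*t)/32 + 1/32.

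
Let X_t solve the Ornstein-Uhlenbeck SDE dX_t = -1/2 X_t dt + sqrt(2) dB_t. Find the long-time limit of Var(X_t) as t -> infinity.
lim Var(X_t) = 2

The OU SDE dX = -theta X dt + sigma dB admits the integrating factor exp(theta t): d(exp(theta t) X_t) = sigma exp(theta t) dB_t. Integrating from 0 to t gives X_t = x_0 * exp(-theta t) + sigma * int_0^t exp(-theta (t-s)) dB_s for any initial x_0. The Itô integral has variance (by the Itô isometry) sigma^2 * int_0^t exp(-2 theta (t - s)) ds = sigma^2 * (1 - exp(-2 theta t)) / (2 theta), independent of x_0.
With theta = 1/2, sigma = sqrt(2):
  Var(X_t) = (sqrt(2))^2 * (1 - exp(-2*1/2 t)) / (2 * 1/2) = 2 - 2*exp(-t).
As t -> infinity, exp(-2*1/2 t) -> 0, so the stationary variance is sigma^2 / (2 theta) = 2.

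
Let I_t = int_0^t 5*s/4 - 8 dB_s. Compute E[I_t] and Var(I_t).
E[I_t] = 0; Var(I_t) = t*(25*t^2 - 480*t + 3072)/48

The Itô integral of a deterministic integrand f(s) has mean 0 because each increment f(s) * (B_{s+ds} - B_s) has mean 0. By the Itô isometry:
  Var( int_0^t f(s) dB_s ) = E[ (int_0^t f(s) dB_s)^2 ] = int_0^t f(s)^2 ds.
Here f(s) = 5*s/4 - 8, so f(s)^2 = (5*s - 32)^2/16. Integrate:
  int_0^t ((5*s - 32)^2/16) ds = t*(25*t^2 - 480*t + 3072)/48.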